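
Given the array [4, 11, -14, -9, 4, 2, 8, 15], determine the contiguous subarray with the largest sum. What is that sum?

Using Kadane's algorithm on [4, 11, -14, -9, 4, 2, 8, 15]:

Scanning through the array:
Position 1 (value 11): max_ending_here = 15, max_so_far = 15
Position 2 (value -14): max_ending_here = 1, max_so_far = 15
Position 3 (value -9): max_ending_here = -8, max_so_far = 15
Position 4 (value 4): max_ending_here = 4, max_so_far = 15
Position 5 (value 2): max_ending_here = 6, max_so_far = 15
Position 6 (value 8): max_ending_here = 14, max_so_far = 15
Position 7 (value 15): max_ending_here = 29, max_so_far = 29

Maximum subarray: [4, 2, 8, 15]
Maximum sum: 29

The maximum subarray is [4, 2, 8, 15] with sum 29. This subarray runs from index 4 to index 7.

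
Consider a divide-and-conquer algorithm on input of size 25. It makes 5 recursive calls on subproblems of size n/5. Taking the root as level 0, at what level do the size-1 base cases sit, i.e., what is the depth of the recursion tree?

For divide and conquer with division factor 5:

Problem sizes at each level:
Level 0: 25
Level 1: 5
Level 2: 1

The root is level 0 and the size-1 base case is level 2 (the tree spans levels 0 through 2, i.e. 3 levels counting the root), so the depth is the number of divisions: log_5(25) = 2

The recursion tree depth is log_5(25) = 2. At each level, the problem size is divided by 5, so it takes 2 divisions to reduce to a base case of size 1. The algorithm makes 5 recursive calls at each level.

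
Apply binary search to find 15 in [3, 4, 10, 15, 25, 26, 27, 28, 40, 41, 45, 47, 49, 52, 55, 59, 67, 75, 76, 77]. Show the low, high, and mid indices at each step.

Binary search for 15 in [3, 4, 10, 15, 25, 26, 27, 28, 40, 41, 45, 47, 49, 52, 55, 59, 67, 75, 76, 77]:

lo=0, hi=19, mid=9, arr[mid]=41 -> 41 > 15, search left half
lo=0, hi=8, mid=4, arr[mid]=25 -> 25 > 15, search left half
lo=0, hi=3, mid=1, arr[mid]=4 -> 4 < 15, search right half
lo=2, hi=3, mid=2, arr[mid]=10 -> 10 < 15, search right half
lo=3, hi=3, mid=3, arr[mid]=15 -> Found target at index 3!

Binary search finds 15 at index 3 after 5 comparisons. The search repeatedly halves the search space by comparing with the middle element.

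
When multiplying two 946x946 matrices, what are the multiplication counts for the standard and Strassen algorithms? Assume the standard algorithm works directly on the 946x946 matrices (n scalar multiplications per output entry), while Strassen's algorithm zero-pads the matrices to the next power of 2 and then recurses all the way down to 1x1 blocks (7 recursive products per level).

Matrix multiplication for 946x946 matrices:

Strassen's algorithm requires power-of-2 dimensions. Pad 946x946 to 1024x1024 (next power of 2).

Standard algorithm: 946^3 = 846590536 multiplications
Strassen's algorithm: 7^(log2(1024)) = 7^10 = 282475249 multiplications
Savings: 846590536 - 282475249 = 564115287 multiplications

Standard: 846590536 multiplications (946^3). Strassen: 282475249 multiplications (7^10, after padding to 1024x1024). Strassen reduces 8 recursive multiplications to 7 at each level.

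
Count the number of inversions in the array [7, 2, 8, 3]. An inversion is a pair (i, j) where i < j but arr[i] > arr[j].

Finding inversions in [7, 2, 8, 3]:

(0, 1): arr[0]=7 > arr[1]=2
(0, 3): arr[0]=7 > arr[3]=3
(2, 3): arr[2]=8 > arr[3]=3

Total inversions: 3

The array has 3 inversion(s): (0,1), (0,3), (2,3). Each pair (i,j) satisfies i < j and arr[i] > arr[j].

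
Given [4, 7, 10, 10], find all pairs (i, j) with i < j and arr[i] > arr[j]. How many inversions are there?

Finding inversions in [4, 7, 10, 10]:


Total inversions: 0

The array has 0 inversions. It is already sorted.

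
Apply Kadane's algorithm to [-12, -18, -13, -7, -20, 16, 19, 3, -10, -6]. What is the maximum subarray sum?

Using Kadane's algorithm on [-12, -18, -13, -7, -20, 16, 19, 3, -10, -6]:

Scanning through the array:
Position 1 (value -18): max_ending_here = -18, max_so_far = -12
Position 2 (value -13): max_ending_here = -13, max_so_far = -12
Position 3 (value -7): max_ending_here = -7, max_so_far = -7
Position 4 (value -20): max_ending_here = -20, max_so_far = -7
Position 5 (value 16): max_ending_here = 16, max_so_far = 16
Position 6 (value 19): max_ending_here = 35, max_so_far = 35
Position 7 (value 3): max_ending_here = 38, max_so_far = 38
Position 8 (value -10): max_ending_here = 28, max_so_far = 38
Position 9 (value -6): max_ending_here = 22, max_so_far = 38

Maximum subarray: [16, 19, 3]
Maximum sum: 38

The maximum subarray is [16, 19, 3] with sum 38. This subarray runs from index 5 to index 7.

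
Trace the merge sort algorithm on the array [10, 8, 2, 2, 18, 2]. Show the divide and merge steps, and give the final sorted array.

Merge sort trace:

Split: [10, 8, 2, 2, 18, 2] -> [10, 8, 2] and [2, 18, 2]
  Split: [10, 8, 2] -> [10] and [8, 2]
    Split: [8, 2] -> [8] and [2]
    Merge: [8] + [2] -> [2, 8]
  Merge: [10] + [2, 8] -> [2, 8, 10]
  Split: [2, 18, 2] -> [2] and [18, 2]
    Split: [18, 2] -> [18] and [2]
    Merge: [18] + [2] -> [2, 18]
  Merge: [2] + [2, 18] -> [2, 2, 18]
Merge: [2, 8, 10] + [2, 2, 18] -> [2, 2, 2, 8, 10, 18]

Final sorted array: [2, 2, 2, 8, 10, 18]

The merge sort proceeds by recursively splitting the array and merging sorted halves.
After all merges, the sorted array is [2, 2, 2, 8, 10, 18].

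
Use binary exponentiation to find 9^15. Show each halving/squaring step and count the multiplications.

Computing 9^15 by squaring (build up from 9^1; each line after the first costs one multiplication):

9^1 = 9
9^2 = (9^1)^2 = 9^2 = 81
9^3 = 9 * 9^2 = 9 * 81 = 729
9^6 = (9^3)^2 = 729^2 = 531441
9^7 = 9 * 9^6 = 9 * 531441 = 4782969
9^14 = (9^7)^2 = 4782969^2 = 22876792454961
9^15 = 9 * 9^14 = 9 * 22876792454961 = 205891132094649

Result: 205891132094649
Multiplications needed: 6 (6 lines after 9^1)

9^15 = 205891132094649. Using exponentiation by squaring, this requires 6 multiplications. The key idea: if the exponent is even, square the half-power; if odd, multiply by the base once.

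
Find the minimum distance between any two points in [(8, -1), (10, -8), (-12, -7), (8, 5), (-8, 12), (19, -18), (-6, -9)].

Computing all pairwise distances among 7 points:

d((8, -1), (10, -8)) = 7.2801
d((8, -1), (-12, -7)) = 20.8806
d((8, -1), (8, 5)) = 6.0 <-- minimum
d((8, -1), (-8, 12)) = 20.6155
d((8, -1), (19, -18)) = 20.2485
d((8, -1), (-6, -9)) = 16.1245
d((10, -8), (-12, -7)) = 22.0227
d((10, -8), (8, 5)) = 13.1529
d((10, -8), (-8, 12)) = 26.9072
d((10, -8), (19, -18)) = 13.4536
d((10, -8), (-6, -9)) = 16.0312
d((-12, -7), (8, 5)) = 23.3238
d((-12, -7), (-8, 12)) = 19.4165
d((-12, -7), (19, -18)) = 32.8938
d((-12, -7), (-6, -9)) = 6.3246
d((8, 5), (-8, 12)) = 17.4642
d((8, 5), (19, -18)) = 25.4951
d((8, 5), (-6, -9)) = 19.799
d((-8, 12), (19, -18)) = 40.3609
d((-8, 12), (-6, -9)) = 21.095
d((19, -18), (-6, -9)) = 26.5707

Closest pair: (8, -1) and (8, 5) with distance 6.0

The closest pair is (8, -1) and (8, 5) with Euclidean distance 6.0. For 7 points, brute-force pairwise comparison is shown above. For large n, the divide-and-conquer algorithm (sort by x, recurse on halves, check the dividing strip) achieves O(n log n).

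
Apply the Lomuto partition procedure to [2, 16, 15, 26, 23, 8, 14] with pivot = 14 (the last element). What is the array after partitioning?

Lomuto partition with pivot = 14:

Initial array: [2, 16, 15, 26, 23, 8, 14]

arr[0]=2 <= 14: swap with position 0, array becomes [2, 16, 15, 26, 23, 8, 14]
arr[1]=16 > 14: no swap
arr[2]=15 > 14: no swap
arr[3]=26 > 14: no swap
arr[4]=23 > 14: no swap
arr[5]=8 <= 14: swap with position 1, array becomes [2, 8, 15, 26, 23, 16, 14]

Place pivot at position 2: [2, 8, 14, 26, 23, 16, 15]
Pivot position: 2

After partitioning with pivot 14, the array becomes [2, 8, 14, 26, 23, 16, 15]. The pivot is placed at index 2. All elements to the left of the pivot are <= 14, and all elements to the right are > 14.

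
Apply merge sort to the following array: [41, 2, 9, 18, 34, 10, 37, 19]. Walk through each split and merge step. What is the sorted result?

Merge sort trace:

Split: [41, 2, 9, 18, 34, 10, 37, 19] -> [41, 2, 9, 18] and [34, 10, 37, 19]
  Split: [41, 2, 9, 18] -> [41, 2] and [9, 18]
    Split: [41, 2] -> [41] and [2]
    Merge: [41] + [2] -> [2, 41]
    Split: [9, 18] -> [9] and [18]
    Merge: [9] + [18] -> [9, 18]
  Merge: [2, 41] + [9, 18] -> [2, 9, 18, 41]
  Split: [34, 10, 37, 19] -> [34, 10] and [37, 19]
    Split: [34, 10] -> [34] and [10]
    Merge: [34] + [10] -> [10, 34]
    Split: [37, 19] -> [37] and [19]
    Merge: [37] + [19] -> [19, 37]
  Merge: [10, 34] + [19, 37] -> [10, 19, 34, 37]
Merge: [2, 9, 18, 41] + [10, 19, 34, 37] -> [2, 9, 10, 18, 19, 34, 37, 41]

Final sorted array: [2, 9, 10, 18, 19, 34, 37, 41]

The merge sort proceeds by recursively splitting the array and merging sorted halves.
After all merges, the sorted array is [2, 9, 10, 18, 19, 34, 37, 41].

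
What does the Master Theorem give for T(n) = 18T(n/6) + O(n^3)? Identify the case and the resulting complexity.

Master Theorem for T(n) = 18T(n/6) + O(n^3):

a = 18, b = 6, c = 3
log_b(a) = log_6(18) = 1.6131

Case 3: c = 3 > log_6(18) = 1.6131
T(n) = O(n^3) = O(n^3)

For T(n) = 18T(n/6) + O(n^3): log_6(18) = 1.6131. This is Case 3 of the Master Theorem (c > log_b(a), work dominated by root), giving O(n^3).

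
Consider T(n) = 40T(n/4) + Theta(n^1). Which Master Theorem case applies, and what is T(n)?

Master Theorem for T(n) = 40T(n/4) + O(n^1):

a = 40, b = 4, c = 1
log_b(a) = log_4(40) = 2.6610

Case 1: c = 1 < log_4(40) = 2.6610
T(n) = O(n^(log_4 40))

For T(n) = 40T(n/4) + O(n^1): log_4(40) = 2.6610. This is Case 1 of the Master Theorem (c < log_b(a), work dominated by leaves), giving O(n^(log_4 40)).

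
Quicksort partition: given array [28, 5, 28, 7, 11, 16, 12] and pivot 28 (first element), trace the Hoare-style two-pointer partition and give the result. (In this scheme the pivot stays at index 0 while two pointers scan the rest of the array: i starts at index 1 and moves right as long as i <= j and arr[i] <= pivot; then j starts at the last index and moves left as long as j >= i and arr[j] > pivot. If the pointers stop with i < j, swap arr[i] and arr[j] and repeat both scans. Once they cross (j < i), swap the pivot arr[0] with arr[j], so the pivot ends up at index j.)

Hoare-style two-pointer partition with pivot = 28:

Initial array: [28, 5, 28, 7, 11, 16, 12]

Pointers start at i = 1, j = 6.
i ends at 7, j ends at 6: the pointers have crossed (j < i), so scanning stops.

Swap pivot arr[0] with arr[6] to place pivot at position 6: [12, 5, 28, 7, 11, 16, 28]
Pivot position: 6

After partitioning with pivot 28, the array becomes [12, 5, 28, 7, 11, 16, 28]. The pivot is placed at index 6. All elements to the left of the pivot are <= 28, and all elements to the right are > 28.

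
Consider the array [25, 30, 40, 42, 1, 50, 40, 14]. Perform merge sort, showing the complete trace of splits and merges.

Merge sort trace:

Split: [25, 30, 40, 42, 1, 50, 40, 14] -> [25, 30, 40, 42] and [1, 50, 40, 14]
  Split: [25, 30, 40, 42] -> [25, 30] and [40, 42]
    Split: [25, 30] -> [25] and [30]
    Merge: [25] + [30] -> [25, 30]
    Split: [40, 42] -> [40] and [42]
    Merge: [40] + [42] -> [40, 42]
  Merge: [25, 30] + [40, 42] -> [25, 30, 40, 42]
  Split: [1, 50, 40, 14] -> [1, 50] and [40, 14]
    Split: [1, 50] -> [1] and [50]
    Merge: [1] + [50] -> [1, 50]
    Split: [40, 14] -> [40] and [14]
    Merge: [40] + [14] -> [14, 40]
  Merge: [1, 50] + [14, 40] -> [1, 14, 40, 50]
Merge: [25, 30, 40, 42] + [1, 14, 40, 50] -> [1, 14, 25, 30, 40, 40, 42, 50]

Final sorted array: [1, 14, 25, 30, 40, 40, 42, 50]

The merge sort proceeds by recursively splitting the array and merging sorted halves.
After all merges, the sorted array is [1, 14, 25, 30, 40, 40, 42, 50].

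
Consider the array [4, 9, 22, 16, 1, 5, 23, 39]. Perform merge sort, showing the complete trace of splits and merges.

Merge sort trace:

Split: [4, 9, 22, 16, 1, 5, 23, 39] -> [4, 9, 22, 16] and [1, 5, 23, 39]
  Split: [4, 9, 22, 16] -> [4, 9] and [22, 16]
    Split: [4, 9] -> [4] and [9]
    Merge: [4] + [9] -> [4, 9]
    Split: [22, 16] -> [22] and [16]
    Merge: [22] + [16] -> [16, 22]
  Merge: [4, 9] + [16, 22] -> [4, 9, 16, 22]
  Split: [1, 5, 23, 39] -> [1, 5] and [23, 39]
    Split: [1, 5] -> [1] and [5]
    Merge: [1] + [5] -> [1, 5]
    Split: [23, 39] -> [23] and [39]
    Merge: [23] + [39] -> [23, 39]
  Merge: [1, 5] + [23, 39] -> [1, 5, 23, 39]
Merge: [4, 9, 16, 22] + [1, 5, 23, 39] -> [1, 4, 5, 9, 16, 22, 23, 39]

Final sorted array: [1, 4, 5, 9, 16, 22, 23, 39]

The merge sort proceeds by recursively splitting the array and merging sorted halves.
After all merges, the sorted array is [1, 4, 5, 9, 16, 22, 23, 39].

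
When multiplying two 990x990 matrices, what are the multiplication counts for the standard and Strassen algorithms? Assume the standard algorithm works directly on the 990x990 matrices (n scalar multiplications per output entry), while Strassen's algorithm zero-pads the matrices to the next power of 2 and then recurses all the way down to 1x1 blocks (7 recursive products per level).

Matrix multiplication for 990x990 matrices:

Strassen's algorithm requires power-of-2 dimensions. Pad 990x990 to 1024x1024 (next power of 2).

Standard algorithm: 990^3 = 970299000 multiplications
Strassen's algorithm: 7^(log2(1024)) = 7^10 = 282475249 multiplications
Savings: 970299000 - 282475249 = 687823751 multiplications

Standard: 970299000 multiplications (990^3). Strassen: 282475249 multiplications (7^10, after padding to 1024x1024). Strassen reduces 8 recursive multiplications to 7 at each level.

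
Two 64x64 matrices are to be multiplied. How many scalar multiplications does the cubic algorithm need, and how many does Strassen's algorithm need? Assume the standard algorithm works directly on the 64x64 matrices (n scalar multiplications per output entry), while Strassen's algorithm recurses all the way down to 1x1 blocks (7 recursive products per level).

Matrix multiplication for 64x64 matrices:

Standard algorithm: 64^3 = 262144 multiplications
Strassen's algorithm: 7^(log2(64)) = 7^6 = 117649 multiplications
Savings: 262144 - 117649 = 144495 multiplications

Standard: 262144 multiplications (64^3). Strassen: 117649 multiplications (7^6). Strassen reduces 8 recursive multiplications to 7 at each level.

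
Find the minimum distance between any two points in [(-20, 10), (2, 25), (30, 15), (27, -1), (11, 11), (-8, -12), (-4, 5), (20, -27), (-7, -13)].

Computing all pairwise distances among 9 points:

d((-20, 10), (2, 25)) = 26.6271
d((-20, 10), (30, 15)) = 50.2494
d((-20, 10), (27, -1)) = 48.2701
d((-20, 10), (11, 11)) = 31.0161
d((-20, 10), (-8, -12)) = 25.0599
d((-20, 10), (-4, 5)) = 16.7631
d((-20, 10), (20, -27)) = 54.4885
d((-20, 10), (-7, -13)) = 26.4197
d((2, 25), (30, 15)) = 29.7321
d((2, 25), (27, -1)) = 36.0694
d((2, 25), (11, 11)) = 16.6433
d((2, 25), (-8, -12)) = 38.3275
d((2, 25), (-4, 5)) = 20.8806
d((2, 25), (20, -27)) = 55.0273
d((2, 25), (-7, -13)) = 39.0512
d((30, 15), (27, -1)) = 16.2788
d((30, 15), (11, 11)) = 19.4165
d((30, 15), (-8, -12)) = 46.6154
d((30, 15), (-4, 5)) = 35.4401
d((30, 15), (20, -27)) = 43.1741
d((30, 15), (-7, -13)) = 46.4004
d((27, -1), (11, 11)) = 20.0
d((27, -1), (-8, -12)) = 36.6879
d((27, -1), (-4, 5)) = 31.5753
d((27, -1), (20, -27)) = 26.9258
d((27, -1), (-7, -13)) = 36.0555
d((11, 11), (-8, -12)) = 29.8329
d((11, 11), (-4, 5)) = 16.1555
d((11, 11), (20, -27)) = 39.0512
d((11, 11), (-7, -13)) = 30.0
d((-8, -12), (-4, 5)) = 17.4642
d((-8, -12), (20, -27)) = 31.7648
d((-8, -12), (-7, -13)) = 1.4142 <-- minimum
d((-4, 5), (20, -27)) = 40.0
d((-4, 5), (-7, -13)) = 18.2483
d((20, -27), (-7, -13)) = 30.4138

Closest pair: (-8, -12) and (-7, -13) with distance 1.4142

The closest pair is (-8, -12) and (-7, -13) with Euclidean distance 1.4142. For 9 points, brute-force pairwise comparison is shown above. For large n, the divide-and-conquer algorithm (sort by x, recurse on halves, check the dividing strip) achieves O(n log n).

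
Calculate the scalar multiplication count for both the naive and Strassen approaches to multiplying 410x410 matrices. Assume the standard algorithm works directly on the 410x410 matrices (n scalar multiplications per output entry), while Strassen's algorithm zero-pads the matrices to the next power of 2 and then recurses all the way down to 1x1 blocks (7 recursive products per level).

Matrix multiplication for 410x410 matrices:

Strassen's algorithm requires power-of-2 dimensions. Pad 410x410 to 512x512 (next power of 2).

Standard algorithm: 410^3 = 68921000 multiplications
Strassen's algorithm: 7^(log2(512)) = 7^9 = 40353607 multiplications
Savings: 68921000 - 40353607 = 28567393 multiplications

Standard: 68921000 multiplications (410^3). Strassen: 40353607 multiplications (7^9, after padding to 512x512). Strassen reduces 8 recursive multiplications to 7 at each level.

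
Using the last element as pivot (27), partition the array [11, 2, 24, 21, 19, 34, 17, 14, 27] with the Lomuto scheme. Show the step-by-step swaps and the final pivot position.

Lomuto partition with pivot = 27:

Initial array: [11, 2, 24, 21, 19, 34, 17, 14, 27]

arr[0]=11 <= 27: swap with position 0, array becomes [11, 2, 24, 21, 19, 34, 17, 14, 27]
arr[1]=2 <= 27: swap with position 1, array becomes [11, 2, 24, 21, 19, 34, 17, 14, 27]
arr[2]=24 <= 27: swap with position 2, array becomes [11, 2, 24, 21, 19, 34, 17, 14, 27]
arr[3]=21 <= 27: swap with position 3, array becomes [11, 2, 24, 21, 19, 34, 17, 14, 27]
arr[4]=19 <= 27: swap with position 4, array becomes [11, 2, 24, 21, 19, 34, 17, 14, 27]
arr[5]=34 > 27: no swap
arr[6]=17 <= 27: swap with position 5, array becomes [11, 2, 24, 21, 19, 17, 34, 14, 27]
arr[7]=14 <= 27: swap with position 6, array becomes [11, 2, 24, 21, 19, 17, 14, 34, 27]

Place pivot at position 7: [11, 2, 24, 21, 19, 17, 14, 27, 34]
Pivot position: 7

After partitioning with pivot 27, the array becomes [11, 2, 24, 21, 19, 17, 14, 27, 34]. The pivot is placed at index 7. All elements to the left of the pivot are <= 27, and all elements to the right are > 27.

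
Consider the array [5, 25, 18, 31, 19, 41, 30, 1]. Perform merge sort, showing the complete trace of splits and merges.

Merge sort trace:

Split: [5, 25, 18, 31, 19, 41, 30, 1] -> [5, 25, 18, 31] and [19, 41, 30, 1]
  Split: [5, 25, 18, 31] -> [5, 25] and [18, 31]
    Split: [5, 25] -> [5] and [25]
    Merge: [5] + [25] -> [5, 25]
    Split: [18, 31] -> [18] and [31]
    Merge: [18] + [31] -> [18, 31]
  Merge: [5, 25] + [18, 31] -> [5, 18, 25, 31]
  Split: [19, 41, 30, 1] -> [19, 41] and [30, 1]
    Split: [19, 41] -> [19] and [41]
    Merge: [19] + [41] -> [19, 41]
    Split: [30, 1] -> [30] and [1]
    Merge: [30] + [1] -> [1, 30]
  Merge: [19, 41] + [1, 30] -> [1, 19, 30, 41]
Merge: [5, 18, 25, 31] + [1, 19, 30, 41] -> [1, 5, 18, 19, 25, 30, 31, 41]

Final sorted array: [1, 5, 18, 19, 25, 30, 31, 41]

The merge sort proceeds by recursively splitting the array and merging sorted halves.
After all merges, the sorted array is [1, 5, 18, 19, 25, 30, 31, 41].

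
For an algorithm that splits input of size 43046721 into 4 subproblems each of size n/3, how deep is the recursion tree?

For divide and conquer with division factor 3:

Problem sizes at each level:
Level 0: 43046721
Level 1: 14348907
Level 2: 4782969
Level 3: 1594323
Level 4: 531441
Level 5: 177147
Level 6: 59049
Level 7: 19683
Level 8: 6561
Level 9: 2187
Level 10: 729
Level 11: 243
Level 12: 81
Level 13: 27
Level 14: 9
Level 15: 3
Level 16: 1

The root is level 0 and the size-1 base case is level 16 (the tree spans levels 0 through 16, i.e. 17 levels counting the root), so the depth is the number of divisions: log_3(43046721) = 16

The recursion tree depth is log_3(43046721) = 16. At each level, the problem size is divided by 3, so it takes 16 divisions to reduce to a base case of size 1. The algorithm makes 4 recursive calls at each level.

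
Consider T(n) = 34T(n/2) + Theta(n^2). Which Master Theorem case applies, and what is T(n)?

Master Theorem for T(n) = 34T(n/2) + O(n^2):

a = 34, b = 2, c = 2
log_b(a) = log_2(34) = 5.0875

Case 1: c = 2 < log_2(34) = 5.0875
T(n) = O(n^(log_2 34))

For T(n) = 34T(n/2) + O(n^2): log_2(34) = 5.0875. This is Case 1 of the Master Theorem (c < log_b(a), work dominated by leaves), giving O(n^(log_2 34)).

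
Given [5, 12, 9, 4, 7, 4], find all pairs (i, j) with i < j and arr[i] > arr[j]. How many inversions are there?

Finding inversions in [5, 12, 9, 4, 7, 4]:

(0, 3): arr[0]=5 > arr[3]=4
(0, 5): arr[0]=5 > arr[5]=4
(1, 2): arr[1]=12 > arr[2]=9
(1, 3): arr[1]=12 > arr[3]=4
(1, 4): arr[1]=12 > arr[4]=7
(1, 5): arr[1]=12 > arr[5]=4
(2, 3): arr[2]=9 > arr[3]=4
(2, 4): arr[2]=9 > arr[4]=7
(2, 5): arr[2]=9 > arr[5]=4
(4, 5): arr[4]=7 > arr[5]=4

Total inversions: 10

The array has 10 inversion(s): (0,3), (0,5), (1,2), (1,3), (1,4), (1,5), (2,3), (2,4), (2,5), (4,5). Each pair (i,j) satisfies i < j and arr[i] > arr[j].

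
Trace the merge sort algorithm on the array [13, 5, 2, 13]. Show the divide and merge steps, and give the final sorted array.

Merge sort trace:

Split: [13, 5, 2, 13] -> [13, 5] and [2, 13]
  Split: [13, 5] -> [13] and [5]
  Merge: [13] + [5] -> [5, 13]
  Split: [2, 13] -> [2] and [13]
  Merge: [2] + [13] -> [2, 13]
Merge: [5, 13] + [2, 13] -> [2, 5, 13, 13]

Final sorted array: [2, 5, 13, 13]

The merge sort proceeds by recursively splitting the array and merging sorted halves.
After all merges, the sorted array is [2, 5, 13, 13].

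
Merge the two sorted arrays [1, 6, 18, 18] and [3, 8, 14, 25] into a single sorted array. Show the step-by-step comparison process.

Merging process:

Compare 1 vs 3: take 1 from left. Merged: [1]
Compare 6 vs 3: take 3 from right. Merged: [1, 3]
Compare 6 vs 8: take 6 from left. Merged: [1, 3, 6]
Compare 18 vs 8: take 8 from right. Merged: [1, 3, 6, 8]
Compare 18 vs 14: take 14 from right. Merged: [1, 3, 6, 8, 14]
Compare 18 vs 25: take 18 from left. Merged: [1, 3, 6, 8, 14, 18]
Compare 18 vs 25: take 18 from left. Merged: [1, 3, 6, 8, 14, 18, 18]
Append remaining from right: [25]. Merged: [1, 3, 6, 8, 14, 18, 18, 25]

Final merged array: [1, 3, 6, 8, 14, 18, 18, 25]
Total comparisons: 7

The merged array is [1, 3, 6, 8, 14, 18, 18, 25], requiring 7 comparisons. The merge step runs in O(n) time where n is the total number of elements.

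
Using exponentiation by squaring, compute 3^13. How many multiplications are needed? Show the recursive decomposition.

Computing 3^13 by squaring (build up from 3^1; each line after the first costs one multiplication):

3^1 = 3
3^2 = (3^1)^2 = 3^2 = 9
3^3 = 3 * 3^2 = 3 * 9 = 27
3^6 = (3^3)^2 = 27^2 = 729
3^12 = (3^6)^2 = 729^2 = 531441
3^13 = 3 * 3^12 = 3 * 531441 = 1594323

Result: 1594323
Multiplications needed: 5 (5 lines after 3^1)

3^13 = 1594323. Using exponentiation by squaring, this requires 5 multiplications. The key idea: if the exponent is even, square the half-power; if odd, multiply by the base once.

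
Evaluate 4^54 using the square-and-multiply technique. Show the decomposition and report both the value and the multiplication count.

Computing 4^54 by squaring (build up from 4^1; each line after the first costs one multiplication):

4^1 = 4
4^2 = (4^1)^2 = 4^2 = 16
4^3 = 4 * 4^2 = 4 * 16 = 64
4^6 = (4^3)^2 = 64^2 = 4096
4^12 = (4^6)^2 = 4096^2 = 16777216
4^13 = 4 * 4^12 = 4 * 16777216 = 67108864
4^26 = (4^13)^2 = 67108864^2 = 4503599627370496
4^27 = 4 * 4^26 = 4 * 4503599627370496 = 18014398509481984
4^54 = (4^27)^2 = 18014398509481984^2 = 324518553658426726783156020576256

Result: 324518553658426726783156020576256
Multiplications needed: 8 (8 lines after 4^1)

4^54 = 324518553658426726783156020576256. Using exponentiation by squaring, this requires 8 multiplications. The key idea: if the exponent is even, square the half-power; if odd, multiply by the base once.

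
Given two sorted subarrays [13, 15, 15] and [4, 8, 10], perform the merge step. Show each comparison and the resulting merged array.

Merging process:

Compare 13 vs 4: take 4 from right. Merged: [4]
Compare 13 vs 8: take 8 from right. Merged: [4, 8]
Compare 13 vs 10: take 10 from right. Merged: [4, 8, 10]
Append remaining from left: [13, 15, 15]. Merged: [4, 8, 10, 13, 15, 15]

Final merged array: [4, 8, 10, 13, 15, 15]
Total comparisons: 3

The merged array is [4, 8, 10, 13, 15, 15], requiring 3 comparisons. The merge step runs in O(n) time where n is the total number of elements.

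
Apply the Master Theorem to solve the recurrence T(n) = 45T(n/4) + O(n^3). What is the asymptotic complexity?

Master Theorem for T(n) = 45T(n/4) + O(n^3):

a = 45, b = 4, c = 3
log_b(a) = log_4(45) = 2.7459

Case 3: c = 3 > log_4(45) = 2.7459
T(n) = O(n^3) = O(n^3)

For T(n) = 45T(n/4) + O(n^3): log_4(45) = 2.7459. This is Case 3 of the Master Theorem (c > log_b(a), work dominated by root), giving O(n^3).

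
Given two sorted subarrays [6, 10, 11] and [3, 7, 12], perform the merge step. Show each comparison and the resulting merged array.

Merging process:

Compare 6 vs 3: take 3 from right. Merged: [3]
Compare 6 vs 7: take 6 from left. Merged: [3, 6]
Compare 10 vs 7: take 7 from right. Merged: [3, 6, 7]
Compare 10 vs 12: take 10 from left. Merged: [3, 6, 7, 10]
Compare 11 vs 12: take 11 from left. Merged: [3, 6, 7, 10, 11]
Append remaining from right: [12]. Merged: [3, 6, 7, 10, 11, 12]

Final merged array: [3, 6, 7, 10, 11, 12]
Total comparisons: 5

The merged array is [3, 6, 7, 10, 11, 12], requiring 5 comparisons. The merge step runs in O(n) time where n is the total number of elements.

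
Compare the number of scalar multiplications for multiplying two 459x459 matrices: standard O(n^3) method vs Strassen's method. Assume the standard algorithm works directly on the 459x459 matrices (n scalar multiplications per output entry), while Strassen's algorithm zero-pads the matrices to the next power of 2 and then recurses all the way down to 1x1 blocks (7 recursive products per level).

Matrix multiplication for 459x459 matrices:

Strassen's algorithm requires power-of-2 dimensions. Pad 459x459 to 512x512 (next power of 2).

Standard algorithm: 459^3 = 96702579 multiplications
Strassen's algorithm: 7^(log2(512)) = 7^9 = 40353607 multiplications
Savings: 96702579 - 40353607 = 56348972 multiplications

Standard: 96702579 multiplications (459^3). Strassen: 40353607 multiplications (7^9, after padding to 512x512). Strassen reduces 8 recursive multiplications to 7 at each level.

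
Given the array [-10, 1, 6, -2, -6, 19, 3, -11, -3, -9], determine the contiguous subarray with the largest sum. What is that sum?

Using Kadane's algorithm on [-10, 1, 6, -2, -6, 19, 3, -11, -3, -9]:

Scanning through the array:
Position 1 (value 1): max_ending_here = 1, max_so_far = 1
Position 2 (value 6): max_ending_here = 7, max_so_far = 7
Position 3 (value -2): max_ending_here = 5, max_so_far = 7
Position 4 (value -6): max_ending_here = -1, max_so_far = 7
Position 5 (value 19): max_ending_here = 19, max_so_far = 19
Position 6 (value 3): max_ending_here = 22, max_so_far = 22
Position 7 (value -11): max_ending_here = 11, max_so_far = 22
Position 8 (value -3): max_ending_here = 8, max_so_far = 22
Position 9 (value -9): max_ending_here = -1, max_so_far = 22

Maximum subarray: [19, 3]
Maximum sum: 22

The maximum subarray is [19, 3] with sum 22. This subarray runs from index 5 to index 6.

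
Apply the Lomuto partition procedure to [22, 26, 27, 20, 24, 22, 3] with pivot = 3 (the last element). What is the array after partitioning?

Lomuto partition with pivot = 3:

Initial array: [22, 26, 27, 20, 24, 22, 3]

arr[0]=22 > 3: no swap
arr[1]=26 > 3: no swap
arr[2]=27 > 3: no swap
arr[3]=20 > 3: no swap
arr[4]=24 > 3: no swap
arr[5]=22 > 3: no swap

Place pivot at position 0: [3, 26, 27, 20, 24, 22, 22]
Pivot position: 0

After partitioning with pivot 3, the array becomes [3, 26, 27, 20, 24, 22, 22]. The pivot is placed at index 0. All elements to the left of the pivot are <= 3, and all elements to the right are > 3.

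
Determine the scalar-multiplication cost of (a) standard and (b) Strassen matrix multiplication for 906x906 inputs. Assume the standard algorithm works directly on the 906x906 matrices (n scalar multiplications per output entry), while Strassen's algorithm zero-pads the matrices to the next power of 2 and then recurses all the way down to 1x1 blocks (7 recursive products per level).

Matrix multiplication for 906x906 matrices:

Strassen's algorithm requires power-of-2 dimensions. Pad 906x906 to 1024x1024 (next power of 2).

Standard algorithm: 906^3 = 743677416 multiplications
Strassen's algorithm: 7^(log2(1024)) = 7^10 = 282475249 multiplications
Savings: 743677416 - 282475249 = 461202167 multiplications

Standard: 743677416 multiplications (906^3). Strassen: 282475249 multiplications (7^10, after padding to 1024x1024). Strassen reduces 8 recursive multiplications to 7 at each level.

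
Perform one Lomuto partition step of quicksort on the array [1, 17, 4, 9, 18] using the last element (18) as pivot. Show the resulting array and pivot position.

Lomuto partition with pivot = 18:

Initial array: [1, 17, 4, 9, 18]

arr[0]=1 <= 18: swap with position 0, array becomes [1, 17, 4, 9, 18]
arr[1]=17 <= 18: swap with position 1, array becomes [1, 17, 4, 9, 18]
arr[2]=4 <= 18: swap with position 2, array becomes [1, 17, 4, 9, 18]
arr[3]=9 <= 18: swap with position 3, array becomes [1, 17, 4, 9, 18]

Place pivot at position 4: [1, 17, 4, 9, 18]
Pivot position: 4

After partitioning with pivot 18, the array becomes [1, 17, 4, 9, 18]. The pivot is placed at index 4. All elements to the left of the pivot are <= 18, and all elements to the right are > 18.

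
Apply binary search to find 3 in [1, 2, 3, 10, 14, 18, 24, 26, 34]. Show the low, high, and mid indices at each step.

Binary search for 3 in [1, 2, 3, 10, 14, 18, 24, 26, 34]:

lo=0, hi=8, mid=4, arr[mid]=14 -> 14 > 3, search left half
lo=0, hi=3, mid=1, arr[mid]=2 -> 2 < 3, search right half
lo=2, hi=3, mid=2, arr[mid]=3 -> Found target at index 2!

Binary search finds 3 at index 2 after 3 comparisons. The search repeatedly halves the search space by comparing with the middle element.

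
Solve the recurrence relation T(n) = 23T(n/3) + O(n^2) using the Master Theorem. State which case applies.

Master Theorem for T(n) = 23T(n/3) + O(n^2):

a = 23, b = 3, c = 2
log_b(a) = log_3(23) = 2.8540

Case 1: c = 2 < log_3(23) = 2.8540
T(n) = O(n^(log_3 23))

For T(n) = 23T(n/3) + O(n^2): log_3(23) = 2.8540. This is Case 1 of the Master Theorem (c < log_b(a), work dominated by leaves), giving O(n^(log_3 23)).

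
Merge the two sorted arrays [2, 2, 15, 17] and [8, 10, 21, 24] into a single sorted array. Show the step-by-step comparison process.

Merging process:

Compare 2 vs 8: take 2 from left. Merged: [2]
Compare 2 vs 8: take 2 from left. Merged: [2, 2]
Compare 15 vs 8: take 8 from right. Merged: [2, 2, 8]
Compare 15 vs 10: take 10 from right. Merged: [2, 2, 8, 10]
Compare 15 vs 21: take 15 from left. Merged: [2, 2, 8, 10, 15]
Compare 17 vs 21: take 17 from left. Merged: [2, 2, 8, 10, 15, 17]
Append remaining from right: [21, 24]. Merged: [2, 2, 8, 10, 15, 17, 21, 24]

Final merged array: [2, 2, 8, 10, 15, 17, 21, 24]
Total comparisons: 6

The merged array is [2, 2, 8, 10, 15, 17, 21, 24], requiring 6 comparisons. The merge step runs in O(n) time where n is the total number of elements.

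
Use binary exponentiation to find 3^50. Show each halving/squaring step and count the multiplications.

Computing 3^50 by squaring (build up from 3^1; each line after the first costs one multiplication):

3^1 = 3
3^2 = (3^1)^2 = 3^2 = 9
3^3 = 3 * 3^2 = 3 * 9 = 27
3^6 = (3^3)^2 = 27^2 = 729
3^12 = (3^6)^2 = 729^2 = 531441
3^24 = (3^12)^2 = 531441^2 = 282429536481
3^25 = 3 * 3^24 = 3 * 282429536481 = 847288609443
3^50 = (3^25)^2 = 847288609443^2 = 717897987691852588770249

Result: 717897987691852588770249
Multiplications needed: 7 (7 lines after 3^1)

3^50 = 717897987691852588770249. Using exponentiation by squaring, this requires 7 multiplications. The key idea: if the exponent is even, square the half-power; if odd, multiply by the base once.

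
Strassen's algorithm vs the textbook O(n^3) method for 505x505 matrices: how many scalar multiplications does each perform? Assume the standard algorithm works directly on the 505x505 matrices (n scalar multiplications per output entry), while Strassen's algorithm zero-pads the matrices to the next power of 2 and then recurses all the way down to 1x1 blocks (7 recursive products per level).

Matrix multiplication for 505x505 matrices:

Strassen's algorithm requires power-of-2 dimensions. Pad 505x505 to 512x512 (next power of 2).

Standard algorithm: 505^3 = 128787625 multiplications
Strassen's algorithm: 7^(log2(512)) = 7^9 = 40353607 multiplications
Savings: 128787625 - 40353607 = 88434018 multiplications

Standard: 128787625 multiplications (505^3). Strassen: 40353607 multiplications (7^9, after padding to 512x512). Strassen reduces 8 recursive multiplications to 7 at each level.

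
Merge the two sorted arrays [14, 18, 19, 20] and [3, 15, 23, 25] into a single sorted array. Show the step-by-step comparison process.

Merging process:

Compare 14 vs 3: take 3 from right. Merged: [3]
Compare 14 vs 15: take 14 from left. Merged: [3, 14]
Compare 18 vs 15: take 15 from right. Merged: [3, 14, 15]
Compare 18 vs 23: take 18 from left. Merged: [3, 14, 15, 18]
Compare 19 vs 23: take 19 from left. Merged: [3, 14, 15, 18, 19]
Compare 20 vs 23: take 20 from left. Merged: [3, 14, 15, 18, 19, 20]
Append remaining from right: [23, 25]. Merged: [3, 14, 15, 18, 19, 20, 23, 25]

Final merged array: [3, 14, 15, 18, 19, 20, 23, 25]
Total comparisons: 6

The merged array is [3, 14, 15, 18, 19, 20, 23, 25], requiring 6 comparisons. The merge step runs in O(n) time where n is the total number of elements.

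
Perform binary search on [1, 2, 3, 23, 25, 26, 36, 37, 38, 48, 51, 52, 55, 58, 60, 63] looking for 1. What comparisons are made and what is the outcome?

Binary search for 1 in [1, 2, 3, 23, 25, 26, 36, 37, 38, 48, 51, 52, 55, 58, 60, 63]:

lo=0, hi=15, mid=7, arr[mid]=37 -> 37 > 1, search left half
lo=0, hi=6, mid=3, arr[mid]=23 -> 23 > 1, search left half
lo=0, hi=2, mid=1, arr[mid]=2 -> 2 > 1, search left half
lo=0, hi=0, mid=0, arr[mid]=1 -> Found target at index 0!

Binary search finds 1 at index 0 after 4 comparisons. The search repeatedly halves the search space by comparing with the middle element.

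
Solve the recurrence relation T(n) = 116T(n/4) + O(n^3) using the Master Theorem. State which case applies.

Master Theorem for T(n) = 116T(n/4) + O(n^3):

a = 116, b = 4, c = 3
log_b(a) = log_4(116) = 3.4290

Case 1: c = 3 < log_4(116) = 3.4290
T(n) = O(n^(log_4 116))

For T(n) = 116T(n/4) + O(n^3): log_4(116) = 3.4290. This is Case 1 of the Master Theorem (c < log_b(a), work dominated by leaves), giving O(n^(log_4 116)).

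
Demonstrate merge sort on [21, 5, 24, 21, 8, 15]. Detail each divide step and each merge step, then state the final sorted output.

Merge sort trace:

Split: [21, 5, 24, 21, 8, 15] -> [21, 5, 24] and [21, 8, 15]
  Split: [21, 5, 24] -> [21] and [5, 24]
    Split: [5, 24] -> [5] and [24]
    Merge: [5] + [24] -> [5, 24]
  Merge: [21] + [5, 24] -> [5, 21, 24]
  Split: [21, 8, 15] -> [21] and [8, 15]
    Split: [8, 15] -> [8] and [15]
    Merge: [8] + [15] -> [8, 15]
  Merge: [21] + [8, 15] -> [8, 15, 21]
Merge: [5, 21, 24] + [8, 15, 21] -> [5, 8, 15, 21, 21, 24]

Final sorted array: [5, 8, 15, 21, 21, 24]

The merge sort proceeds by recursively splitting the array and merging sorted halves.
After all merges, the sorted array is [5, 8, 15, 21, 21, 24].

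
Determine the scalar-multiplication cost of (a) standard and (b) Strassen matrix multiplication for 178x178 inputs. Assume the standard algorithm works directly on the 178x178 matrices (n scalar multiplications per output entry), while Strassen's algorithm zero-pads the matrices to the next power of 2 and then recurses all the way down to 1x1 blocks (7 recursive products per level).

Matrix multiplication for 178x178 matrices:

Strassen's algorithm requires power-of-2 dimensions. Pad 178x178 to 256x256 (next power of 2).

Standard algorithm: 178^3 = 5639752 multiplications
Strassen's algorithm: 7^(log2(256)) = 7^8 = 5764801 multiplications
Difference: 5639752 - 5764801 = -125049 (Strassen uses MORE here due to padding overhead — for small or just-over-power-of-2 n, padding can outweigh the per-level savings)

Standard: 5639752 multiplications (178^3). Strassen: 5764801 multiplications (7^8, after padding to 256x256). Strassen reduces 8 recursive multiplications to 7 at each level.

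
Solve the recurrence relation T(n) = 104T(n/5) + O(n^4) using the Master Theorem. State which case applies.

Master Theorem for T(n) = 104T(n/5) + O(n^4):

a = 104, b = 5, c = 4
log_b(a) = log_5(104) = 2.8857

Case 3: c = 4 > log_5(104) = 2.8857
T(n) = O(n^4) = O(n^4)

For T(n) = 104T(n/5) + O(n^4): log_5(104) = 2.8857. This is Case 3 of the Master Theorem (c > log_b(a), work dominated by root), giving O(n^4).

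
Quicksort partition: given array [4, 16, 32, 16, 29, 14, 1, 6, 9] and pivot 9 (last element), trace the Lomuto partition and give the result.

Lomuto partition with pivot = 9:

Initial array: [4, 16, 32, 16, 29, 14, 1, 6, 9]

arr[0]=4 <= 9: swap with position 0, array becomes [4, 16, 32, 16, 29, 14, 1, 6, 9]
arr[1]=16 > 9: no swap
arr[2]=32 > 9: no swap
arr[3]=16 > 9: no swap
arr[4]=29 > 9: no swap
arr[5]=14 > 9: no swap
arr[6]=1 <= 9: swap with position 1, array becomes [4, 1, 32, 16, 29, 14, 16, 6, 9]
arr[7]=6 <= 9: swap with position 2, array becomes [4, 1, 6, 16, 29, 14, 16, 32, 9]

Place pivot at position 3: [4, 1, 6, 9, 29, 14, 16, 32, 16]
Pivot position: 3

After partitioning with pivot 9, the array becomes [4, 1, 6, 9, 29, 14, 16, 32, 16]. The pivot is placed at index 3. All elements to the left of the pivot are <= 9, and all elements to the right are > 9.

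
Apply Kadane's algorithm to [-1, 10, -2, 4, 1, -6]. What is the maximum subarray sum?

Using Kadane's algorithm on [-1, 10, -2, 4, 1, -6]:

Scanning through the array:
Position 1 (value 10): max_ending_here = 10, max_so_far = 10
Position 2 (value -2): max_ending_here = 8, max_so_far = 10
Position 3 (value 4): max_ending_here = 12, max_so_far = 12
Position 4 (value 1): max_ending_here = 13, max_so_far = 13
Position 5 (value -6): max_ending_here = 7, max_so_far = 13

Maximum subarray: [10, -2, 4, 1]
Maximum sum: 13

The maximum subarray is [10, -2, 4, 1] with sum 13. This subarray runs from index 1 to index 4.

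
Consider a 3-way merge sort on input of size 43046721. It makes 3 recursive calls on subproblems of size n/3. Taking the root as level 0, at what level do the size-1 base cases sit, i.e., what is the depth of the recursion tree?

For divide and conquer with division factor 3:

Problem sizes at each level:
Level 0: 43046721
Level 1: 14348907
Level 2: 4782969
Level 3: 1594323
Level 4: 531441
Level 5: 177147
Level 6: 59049
Level 7: 19683
Level 8: 6561
Level 9: 2187
Level 10: 729
Level 11: 243
Level 12: 81
Level 13: 27
Level 14: 9
Level 15: 3
Level 16: 1

The root is level 0 and the size-1 base case is level 16 (the tree spans levels 0 through 16, i.e. 17 levels counting the root), so the depth is the number of divisions: log_3(43046721) = 16

The recursion tree depth is log_3(43046721) = 16. At each level, the problem size is divided by 3, so it takes 16 divisions to reduce to a base case of size 1. The algorithm makes 3 recursive calls at each level.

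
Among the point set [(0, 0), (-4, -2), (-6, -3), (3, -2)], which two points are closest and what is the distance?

Computing all pairwise distances among 4 points:

d((0, 0), (-4, -2)) = 4.4721
d((0, 0), (-6, -3)) = 6.7082
d((0, 0), (3, -2)) = 3.6056
d((-4, -2), (-6, -3)) = 2.2361 <-- minimum
d((-4, -2), (3, -2)) = 7.0
d((-6, -3), (3, -2)) = 9.0554

Closest pair: (-4, -2) and (-6, -3) with distance 2.2361

The closest pair is (-4, -2) and (-6, -3) with Euclidean distance 2.2361. For 4 points, brute-force pairwise comparison is shown above. For large n, the divide-and-conquer algorithm (sort by x, recurse on halves, check the dividing strip) achieves O(n log n).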